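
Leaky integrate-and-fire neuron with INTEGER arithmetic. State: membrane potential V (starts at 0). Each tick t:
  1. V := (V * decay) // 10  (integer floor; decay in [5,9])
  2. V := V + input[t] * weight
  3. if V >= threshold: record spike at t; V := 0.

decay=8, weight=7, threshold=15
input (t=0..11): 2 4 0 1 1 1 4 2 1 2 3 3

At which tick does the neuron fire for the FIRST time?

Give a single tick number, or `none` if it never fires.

t=0: input=2 -> V=14
t=1: input=4 -> V=0 FIRE
t=2: input=0 -> V=0
t=3: input=1 -> V=7
t=4: input=1 -> V=12
t=5: input=1 -> V=0 FIRE
t=6: input=4 -> V=0 FIRE
t=7: input=2 -> V=14
t=8: input=1 -> V=0 FIRE
t=9: input=2 -> V=14
t=10: input=3 -> V=0 FIRE
t=11: input=3 -> V=0 FIRE

Answer: 1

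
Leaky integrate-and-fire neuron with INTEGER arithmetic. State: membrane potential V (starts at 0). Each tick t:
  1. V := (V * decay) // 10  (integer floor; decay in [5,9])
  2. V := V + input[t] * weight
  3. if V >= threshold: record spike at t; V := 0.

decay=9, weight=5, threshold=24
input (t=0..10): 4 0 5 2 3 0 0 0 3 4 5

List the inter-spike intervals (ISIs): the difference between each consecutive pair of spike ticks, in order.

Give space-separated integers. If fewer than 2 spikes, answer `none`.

Answer: 2 5 1

Derivation:
t=0: input=4 -> V=20
t=1: input=0 -> V=18
t=2: input=5 -> V=0 FIRE
t=3: input=2 -> V=10
t=4: input=3 -> V=0 FIRE
t=5: input=0 -> V=0
t=6: input=0 -> V=0
t=7: input=0 -> V=0
t=8: input=3 -> V=15
t=9: input=4 -> V=0 FIRE
t=10: input=5 -> V=0 FIRE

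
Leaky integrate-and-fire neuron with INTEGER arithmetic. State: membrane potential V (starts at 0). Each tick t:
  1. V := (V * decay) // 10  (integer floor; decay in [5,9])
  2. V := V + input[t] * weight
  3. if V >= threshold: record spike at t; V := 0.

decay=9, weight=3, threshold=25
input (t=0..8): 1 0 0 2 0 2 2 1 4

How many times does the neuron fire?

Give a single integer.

Answer: 1

Derivation:
t=0: input=1 -> V=3
t=1: input=0 -> V=2
t=2: input=0 -> V=1
t=3: input=2 -> V=6
t=4: input=0 -> V=5
t=5: input=2 -> V=10
t=6: input=2 -> V=15
t=7: input=1 -> V=16
t=8: input=4 -> V=0 FIRE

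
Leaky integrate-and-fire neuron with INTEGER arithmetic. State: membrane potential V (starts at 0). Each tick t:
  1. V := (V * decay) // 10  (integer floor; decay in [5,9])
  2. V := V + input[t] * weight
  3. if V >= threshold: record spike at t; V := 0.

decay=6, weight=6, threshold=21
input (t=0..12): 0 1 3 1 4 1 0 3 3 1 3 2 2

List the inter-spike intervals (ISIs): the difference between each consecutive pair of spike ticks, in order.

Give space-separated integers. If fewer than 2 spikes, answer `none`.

Answer: 2 4 2

Derivation:
t=0: input=0 -> V=0
t=1: input=1 -> V=6
t=2: input=3 -> V=0 FIRE
t=3: input=1 -> V=6
t=4: input=4 -> V=0 FIRE
t=5: input=1 -> V=6
t=6: input=0 -> V=3
t=7: input=3 -> V=19
t=8: input=3 -> V=0 FIRE
t=9: input=1 -> V=6
t=10: input=3 -> V=0 FIRE
t=11: input=2 -> V=12
t=12: input=2 -> V=19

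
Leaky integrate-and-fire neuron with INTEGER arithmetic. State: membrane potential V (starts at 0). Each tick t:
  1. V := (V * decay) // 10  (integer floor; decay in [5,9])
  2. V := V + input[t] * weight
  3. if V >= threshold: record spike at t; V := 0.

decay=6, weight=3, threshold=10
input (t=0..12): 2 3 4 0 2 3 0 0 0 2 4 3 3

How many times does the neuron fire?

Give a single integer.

t=0: input=2 -> V=6
t=1: input=3 -> V=0 FIRE
t=2: input=4 -> V=0 FIRE
t=3: input=0 -> V=0
t=4: input=2 -> V=6
t=5: input=3 -> V=0 FIRE
t=6: input=0 -> V=0
t=7: input=0 -> V=0
t=8: input=0 -> V=0
t=9: input=2 -> V=6
t=10: input=4 -> V=0 FIRE
t=11: input=3 -> V=9
t=12: input=3 -> V=0 FIRE

Answer: 5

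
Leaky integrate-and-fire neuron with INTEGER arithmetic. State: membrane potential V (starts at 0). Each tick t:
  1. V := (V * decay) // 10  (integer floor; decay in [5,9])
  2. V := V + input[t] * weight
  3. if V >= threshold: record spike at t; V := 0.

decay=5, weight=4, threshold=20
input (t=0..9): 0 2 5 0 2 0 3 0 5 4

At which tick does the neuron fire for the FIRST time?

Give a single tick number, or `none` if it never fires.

Answer: 2

Derivation:
t=0: input=0 -> V=0
t=1: input=2 -> V=8
t=2: input=5 -> V=0 FIRE
t=3: input=0 -> V=0
t=4: input=2 -> V=8
t=5: input=0 -> V=4
t=6: input=3 -> V=14
t=7: input=0 -> V=7
t=8: input=5 -> V=0 FIRE
t=9: input=4 -> V=16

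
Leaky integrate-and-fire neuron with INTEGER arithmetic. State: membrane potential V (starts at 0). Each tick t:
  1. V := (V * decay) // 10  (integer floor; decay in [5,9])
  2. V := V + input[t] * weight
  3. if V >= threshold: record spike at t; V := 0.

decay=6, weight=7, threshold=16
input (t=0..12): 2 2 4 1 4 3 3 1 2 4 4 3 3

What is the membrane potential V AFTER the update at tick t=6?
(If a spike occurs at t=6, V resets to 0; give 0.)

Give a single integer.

t=0: input=2 -> V=14
t=1: input=2 -> V=0 FIRE
t=2: input=4 -> V=0 FIRE
t=3: input=1 -> V=7
t=4: input=4 -> V=0 FIRE
t=5: input=3 -> V=0 FIRE
t=6: input=3 -> V=0 FIRE
t=7: input=1 -> V=7
t=8: input=2 -> V=0 FIRE
t=9: input=4 -> V=0 FIRE
t=10: input=4 -> V=0 FIRE
t=11: input=3 -> V=0 FIRE
t=12: input=3 -> V=0 FIRE

Answer: 0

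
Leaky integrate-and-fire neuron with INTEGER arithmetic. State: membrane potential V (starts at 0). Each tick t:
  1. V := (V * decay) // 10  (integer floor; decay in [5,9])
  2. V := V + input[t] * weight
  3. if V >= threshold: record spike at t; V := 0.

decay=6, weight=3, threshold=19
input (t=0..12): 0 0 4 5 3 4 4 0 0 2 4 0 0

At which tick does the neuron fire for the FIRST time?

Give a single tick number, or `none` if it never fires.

t=0: input=0 -> V=0
t=1: input=0 -> V=0
t=2: input=4 -> V=12
t=3: input=5 -> V=0 FIRE
t=4: input=3 -> V=9
t=5: input=4 -> V=17
t=6: input=4 -> V=0 FIRE
t=7: input=0 -> V=0
t=8: input=0 -> V=0
t=9: input=2 -> V=6
t=10: input=4 -> V=15
t=11: input=0 -> V=9
t=12: input=0 -> V=5

Answer: 3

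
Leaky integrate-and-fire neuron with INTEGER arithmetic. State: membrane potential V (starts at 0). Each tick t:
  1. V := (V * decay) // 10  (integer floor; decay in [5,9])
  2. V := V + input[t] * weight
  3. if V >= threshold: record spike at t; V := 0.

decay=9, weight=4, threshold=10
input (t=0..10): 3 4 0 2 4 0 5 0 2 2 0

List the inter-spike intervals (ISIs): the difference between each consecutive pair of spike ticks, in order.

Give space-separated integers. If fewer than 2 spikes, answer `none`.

Answer: 1 3 2 3

Derivation:
t=0: input=3 -> V=0 FIRE
t=1: input=4 -> V=0 FIRE
t=2: input=0 -> V=0
t=3: input=2 -> V=8
t=4: input=4 -> V=0 FIRE
t=5: input=0 -> V=0
t=6: input=5 -> V=0 FIRE
t=7: input=0 -> V=0
t=8: input=2 -> V=8
t=9: input=2 -> V=0 FIRE
t=10: input=0 -> V=0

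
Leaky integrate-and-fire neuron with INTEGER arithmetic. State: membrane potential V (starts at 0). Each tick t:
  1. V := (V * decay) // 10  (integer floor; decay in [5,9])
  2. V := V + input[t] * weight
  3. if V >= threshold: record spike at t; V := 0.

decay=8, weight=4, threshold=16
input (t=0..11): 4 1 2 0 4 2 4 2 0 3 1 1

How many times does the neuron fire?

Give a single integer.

t=0: input=4 -> V=0 FIRE
t=1: input=1 -> V=4
t=2: input=2 -> V=11
t=3: input=0 -> V=8
t=4: input=4 -> V=0 FIRE
t=5: input=2 -> V=8
t=6: input=4 -> V=0 FIRE
t=7: input=2 -> V=8
t=8: input=0 -> V=6
t=9: input=3 -> V=0 FIRE
t=10: input=1 -> V=4
t=11: input=1 -> V=7

Answer: 4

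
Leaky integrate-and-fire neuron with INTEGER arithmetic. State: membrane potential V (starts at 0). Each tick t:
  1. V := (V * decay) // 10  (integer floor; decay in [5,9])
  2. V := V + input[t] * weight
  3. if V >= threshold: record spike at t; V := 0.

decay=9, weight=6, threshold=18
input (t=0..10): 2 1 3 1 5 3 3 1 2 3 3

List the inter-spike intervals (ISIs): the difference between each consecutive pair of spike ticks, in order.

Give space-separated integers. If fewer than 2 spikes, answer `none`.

t=0: input=2 -> V=12
t=1: input=1 -> V=16
t=2: input=3 -> V=0 FIRE
t=3: input=1 -> V=6
t=4: input=5 -> V=0 FIRE
t=5: input=3 -> V=0 FIRE
t=6: input=3 -> V=0 FIRE
t=7: input=1 -> V=6
t=8: input=2 -> V=17
t=9: input=3 -> V=0 FIRE
t=10: input=3 -> V=0 FIRE

Answer: 2 1 1 3 1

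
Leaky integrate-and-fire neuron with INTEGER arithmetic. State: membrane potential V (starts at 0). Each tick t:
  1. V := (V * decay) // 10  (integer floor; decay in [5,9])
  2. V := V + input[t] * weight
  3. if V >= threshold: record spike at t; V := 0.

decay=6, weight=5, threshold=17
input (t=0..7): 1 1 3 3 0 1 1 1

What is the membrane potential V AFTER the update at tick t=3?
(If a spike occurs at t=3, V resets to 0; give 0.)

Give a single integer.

t=0: input=1 -> V=5
t=1: input=1 -> V=8
t=2: input=3 -> V=0 FIRE
t=3: input=3 -> V=15
t=4: input=0 -> V=9
t=5: input=1 -> V=10
t=6: input=1 -> V=11
t=7: input=1 -> V=11

Answer: 15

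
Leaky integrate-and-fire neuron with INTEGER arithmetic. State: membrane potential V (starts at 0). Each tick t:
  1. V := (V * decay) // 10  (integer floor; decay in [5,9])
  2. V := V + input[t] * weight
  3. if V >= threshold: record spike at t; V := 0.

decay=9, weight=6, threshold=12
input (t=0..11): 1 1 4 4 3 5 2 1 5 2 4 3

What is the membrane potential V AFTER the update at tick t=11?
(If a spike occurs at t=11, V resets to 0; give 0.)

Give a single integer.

t=0: input=1 -> V=6
t=1: input=1 -> V=11
t=2: input=4 -> V=0 FIRE
t=3: input=4 -> V=0 FIRE
t=4: input=3 -> V=0 FIRE
t=5: input=5 -> V=0 FIRE
t=6: input=2 -> V=0 FIRE
t=7: input=1 -> V=6
t=8: input=5 -> V=0 FIRE
t=9: input=2 -> V=0 FIRE
t=10: input=4 -> V=0 FIRE
t=11: input=3 -> V=0 FIRE

Answer: 0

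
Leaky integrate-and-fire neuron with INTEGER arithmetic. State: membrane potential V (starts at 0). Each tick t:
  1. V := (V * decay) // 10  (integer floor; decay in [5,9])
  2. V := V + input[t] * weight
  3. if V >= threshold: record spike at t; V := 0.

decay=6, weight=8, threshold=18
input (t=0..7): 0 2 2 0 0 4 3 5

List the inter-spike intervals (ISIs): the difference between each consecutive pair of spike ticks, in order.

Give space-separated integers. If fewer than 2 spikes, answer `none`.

t=0: input=0 -> V=0
t=1: input=2 -> V=16
t=2: input=2 -> V=0 FIRE
t=3: input=0 -> V=0
t=4: input=0 -> V=0
t=5: input=4 -> V=0 FIRE
t=6: input=3 -> V=0 FIRE
t=7: input=5 -> V=0 FIRE

Answer: 3 1 1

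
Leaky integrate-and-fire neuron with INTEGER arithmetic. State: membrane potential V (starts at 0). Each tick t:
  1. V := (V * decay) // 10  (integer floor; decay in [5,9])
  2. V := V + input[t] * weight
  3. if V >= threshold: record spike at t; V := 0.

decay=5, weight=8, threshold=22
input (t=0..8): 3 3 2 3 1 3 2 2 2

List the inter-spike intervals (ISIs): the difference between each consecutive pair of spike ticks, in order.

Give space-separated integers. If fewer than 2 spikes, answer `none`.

Answer: 1 2 2 2

Derivation:
t=0: input=3 -> V=0 FIRE
t=1: input=3 -> V=0 FIRE
t=2: input=2 -> V=16
t=3: input=3 -> V=0 FIRE
t=4: input=1 -> V=8
t=5: input=3 -> V=0 FIRE
t=6: input=2 -> V=16
t=7: input=2 -> V=0 FIRE
t=8: input=2 -> V=16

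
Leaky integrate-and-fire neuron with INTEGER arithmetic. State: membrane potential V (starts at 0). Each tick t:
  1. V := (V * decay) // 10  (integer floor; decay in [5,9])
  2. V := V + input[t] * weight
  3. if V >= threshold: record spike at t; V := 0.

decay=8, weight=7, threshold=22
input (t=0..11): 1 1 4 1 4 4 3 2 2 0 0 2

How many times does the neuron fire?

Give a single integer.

t=0: input=1 -> V=7
t=1: input=1 -> V=12
t=2: input=4 -> V=0 FIRE
t=3: input=1 -> V=7
t=4: input=4 -> V=0 FIRE
t=5: input=4 -> V=0 FIRE
t=6: input=3 -> V=21
t=7: input=2 -> V=0 FIRE
t=8: input=2 -> V=14
t=9: input=0 -> V=11
t=10: input=0 -> V=8
t=11: input=2 -> V=20

Answer: 4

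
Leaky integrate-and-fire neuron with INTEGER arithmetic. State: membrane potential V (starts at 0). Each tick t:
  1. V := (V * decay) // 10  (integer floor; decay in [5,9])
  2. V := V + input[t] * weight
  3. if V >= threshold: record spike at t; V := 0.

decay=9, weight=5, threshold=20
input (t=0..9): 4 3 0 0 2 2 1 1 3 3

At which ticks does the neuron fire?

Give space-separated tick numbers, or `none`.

Answer: 0 5 8

Derivation:
t=0: input=4 -> V=0 FIRE
t=1: input=3 -> V=15
t=2: input=0 -> V=13
t=3: input=0 -> V=11
t=4: input=2 -> V=19
t=5: input=2 -> V=0 FIRE
t=6: input=1 -> V=5
t=7: input=1 -> V=9
t=8: input=3 -> V=0 FIRE
t=9: input=3 -> V=15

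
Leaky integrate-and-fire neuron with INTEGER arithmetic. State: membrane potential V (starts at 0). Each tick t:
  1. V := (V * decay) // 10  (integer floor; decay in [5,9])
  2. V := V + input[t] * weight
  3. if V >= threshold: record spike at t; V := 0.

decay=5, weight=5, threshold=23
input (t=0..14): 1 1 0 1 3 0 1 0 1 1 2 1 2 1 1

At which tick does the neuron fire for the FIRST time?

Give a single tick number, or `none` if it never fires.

Answer: none

Derivation:
t=0: input=1 -> V=5
t=1: input=1 -> V=7
t=2: input=0 -> V=3
t=3: input=1 -> V=6
t=4: input=3 -> V=18
t=5: input=0 -> V=9
t=6: input=1 -> V=9
t=7: input=0 -> V=4
t=8: input=1 -> V=7
t=9: input=1 -> V=8
t=10: input=2 -> V=14
t=11: input=1 -> V=12
t=12: input=2 -> V=16
t=13: input=1 -> V=13
t=14: input=1 -> V=11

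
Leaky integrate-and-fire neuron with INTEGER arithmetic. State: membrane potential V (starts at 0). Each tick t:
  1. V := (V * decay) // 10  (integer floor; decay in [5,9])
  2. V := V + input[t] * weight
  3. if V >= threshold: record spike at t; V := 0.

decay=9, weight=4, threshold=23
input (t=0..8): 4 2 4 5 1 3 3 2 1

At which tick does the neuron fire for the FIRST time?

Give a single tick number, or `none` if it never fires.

Answer: 2

Derivation:
t=0: input=4 -> V=16
t=1: input=2 -> V=22
t=2: input=4 -> V=0 FIRE
t=3: input=5 -> V=20
t=4: input=1 -> V=22
t=5: input=3 -> V=0 FIRE
t=6: input=3 -> V=12
t=7: input=2 -> V=18
t=8: input=1 -> V=20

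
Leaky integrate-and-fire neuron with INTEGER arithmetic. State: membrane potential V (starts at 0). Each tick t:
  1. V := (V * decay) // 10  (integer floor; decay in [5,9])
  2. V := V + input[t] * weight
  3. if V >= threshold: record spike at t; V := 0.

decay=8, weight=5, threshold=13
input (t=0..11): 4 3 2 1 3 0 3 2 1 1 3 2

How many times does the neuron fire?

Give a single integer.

t=0: input=4 -> V=0 FIRE
t=1: input=3 -> V=0 FIRE
t=2: input=2 -> V=10
t=3: input=1 -> V=0 FIRE
t=4: input=3 -> V=0 FIRE
t=5: input=0 -> V=0
t=6: input=3 -> V=0 FIRE
t=7: input=2 -> V=10
t=8: input=1 -> V=0 FIRE
t=9: input=1 -> V=5
t=10: input=3 -> V=0 FIRE
t=11: input=2 -> V=10

Answer: 7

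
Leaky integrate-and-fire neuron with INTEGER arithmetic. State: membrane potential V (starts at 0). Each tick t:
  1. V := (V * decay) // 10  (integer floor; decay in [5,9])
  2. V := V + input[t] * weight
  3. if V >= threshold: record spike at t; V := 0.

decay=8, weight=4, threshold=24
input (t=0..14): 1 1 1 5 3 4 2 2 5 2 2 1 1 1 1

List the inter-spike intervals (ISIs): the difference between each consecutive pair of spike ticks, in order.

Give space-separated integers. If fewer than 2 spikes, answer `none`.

Answer: 2 3

Derivation:
t=0: input=1 -> V=4
t=1: input=1 -> V=7
t=2: input=1 -> V=9
t=3: input=5 -> V=0 FIRE
t=4: input=3 -> V=12
t=5: input=4 -> V=0 FIRE
t=6: input=2 -> V=8
t=7: input=2 -> V=14
t=8: input=5 -> V=0 FIRE
t=9: input=2 -> V=8
t=10: input=2 -> V=14
t=11: input=1 -> V=15
t=12: input=1 -> V=16
t=13: input=1 -> V=16
t=14: input=1 -> V=16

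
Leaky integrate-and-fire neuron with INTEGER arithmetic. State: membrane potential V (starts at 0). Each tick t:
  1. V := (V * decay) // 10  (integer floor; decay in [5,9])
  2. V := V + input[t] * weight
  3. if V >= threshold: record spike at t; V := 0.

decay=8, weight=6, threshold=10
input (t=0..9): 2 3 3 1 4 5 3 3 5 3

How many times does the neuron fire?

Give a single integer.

t=0: input=2 -> V=0 FIRE
t=1: input=3 -> V=0 FIRE
t=2: input=3 -> V=0 FIRE
t=3: input=1 -> V=6
t=4: input=4 -> V=0 FIRE
t=5: input=5 -> V=0 FIRE
t=6: input=3 -> V=0 FIRE
t=7: input=3 -> V=0 FIRE
t=8: input=5 -> V=0 FIRE
t=9: input=3 -> V=0 FIRE

Answer: 9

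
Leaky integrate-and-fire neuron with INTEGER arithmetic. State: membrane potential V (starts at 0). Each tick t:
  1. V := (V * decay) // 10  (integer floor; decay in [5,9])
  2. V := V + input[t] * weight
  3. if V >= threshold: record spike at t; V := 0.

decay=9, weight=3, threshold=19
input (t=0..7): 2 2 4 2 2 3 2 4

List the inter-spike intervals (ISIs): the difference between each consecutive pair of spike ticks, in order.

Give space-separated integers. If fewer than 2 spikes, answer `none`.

Answer: 4

Derivation:
t=0: input=2 -> V=6
t=1: input=2 -> V=11
t=2: input=4 -> V=0 FIRE
t=3: input=2 -> V=6
t=4: input=2 -> V=11
t=5: input=3 -> V=18
t=6: input=2 -> V=0 FIRE
t=7: input=4 -> V=12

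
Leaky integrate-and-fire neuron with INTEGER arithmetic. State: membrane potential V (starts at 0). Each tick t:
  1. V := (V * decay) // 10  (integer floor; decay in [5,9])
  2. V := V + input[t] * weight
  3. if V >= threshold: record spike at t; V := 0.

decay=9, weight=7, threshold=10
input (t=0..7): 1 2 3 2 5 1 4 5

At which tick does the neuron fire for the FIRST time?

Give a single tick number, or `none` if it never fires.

Answer: 1

Derivation:
t=0: input=1 -> V=7
t=1: input=2 -> V=0 FIRE
t=2: input=3 -> V=0 FIRE
t=3: input=2 -> V=0 FIRE
t=4: input=5 -> V=0 FIRE
t=5: input=1 -> V=7
t=6: input=4 -> V=0 FIRE
t=7: input=5 -> V=0 FIRE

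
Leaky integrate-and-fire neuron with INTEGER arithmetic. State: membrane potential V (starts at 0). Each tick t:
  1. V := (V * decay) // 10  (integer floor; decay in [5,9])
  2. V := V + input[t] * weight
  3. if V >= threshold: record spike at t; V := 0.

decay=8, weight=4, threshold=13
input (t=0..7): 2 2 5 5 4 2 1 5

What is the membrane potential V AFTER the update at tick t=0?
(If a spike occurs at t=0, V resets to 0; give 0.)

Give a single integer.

Answer: 8

Derivation:
t=0: input=2 -> V=8
t=1: input=2 -> V=0 FIRE
t=2: input=5 -> V=0 FIRE
t=3: input=5 -> V=0 FIRE
t=4: input=4 -> V=0 FIRE
t=5: input=2 -> V=8
t=6: input=1 -> V=10
t=7: input=5 -> V=0 FIRE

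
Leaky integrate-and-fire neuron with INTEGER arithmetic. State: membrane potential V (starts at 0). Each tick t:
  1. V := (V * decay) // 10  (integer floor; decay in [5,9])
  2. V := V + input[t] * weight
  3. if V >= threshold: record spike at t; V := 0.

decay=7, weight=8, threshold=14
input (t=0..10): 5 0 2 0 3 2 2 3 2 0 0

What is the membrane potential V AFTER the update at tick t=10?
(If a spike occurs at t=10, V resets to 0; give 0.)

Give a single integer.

Answer: 0

Derivation:
t=0: input=5 -> V=0 FIRE
t=1: input=0 -> V=0
t=2: input=2 -> V=0 FIRE
t=3: input=0 -> V=0
t=4: input=3 -> V=0 FIRE
t=5: input=2 -> V=0 FIRE
t=6: input=2 -> V=0 FIRE
t=7: input=3 -> V=0 FIRE
t=8: input=2 -> V=0 FIRE
t=9: input=0 -> V=0
t=10: input=0 -> V=0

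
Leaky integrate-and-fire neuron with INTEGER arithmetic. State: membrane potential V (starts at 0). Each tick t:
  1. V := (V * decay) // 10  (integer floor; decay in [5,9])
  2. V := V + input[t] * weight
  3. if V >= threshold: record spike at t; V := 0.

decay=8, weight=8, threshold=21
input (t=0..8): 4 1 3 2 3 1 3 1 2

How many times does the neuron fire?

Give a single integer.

Answer: 5

Derivation:
t=0: input=4 -> V=0 FIRE
t=1: input=1 -> V=8
t=2: input=3 -> V=0 FIRE
t=3: input=2 -> V=16
t=4: input=3 -> V=0 FIRE
t=5: input=1 -> V=8
t=6: input=3 -> V=0 FIRE
t=7: input=1 -> V=8
t=8: input=2 -> V=0 FIRE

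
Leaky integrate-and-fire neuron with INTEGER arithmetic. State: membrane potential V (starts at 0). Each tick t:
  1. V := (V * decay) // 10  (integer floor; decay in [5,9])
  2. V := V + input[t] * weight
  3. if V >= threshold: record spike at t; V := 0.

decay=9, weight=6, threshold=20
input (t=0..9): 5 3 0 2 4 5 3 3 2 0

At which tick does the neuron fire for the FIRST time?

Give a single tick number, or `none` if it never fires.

t=0: input=5 -> V=0 FIRE
t=1: input=3 -> V=18
t=2: input=0 -> V=16
t=3: input=2 -> V=0 FIRE
t=4: input=4 -> V=0 FIRE
t=5: input=5 -> V=0 FIRE
t=6: input=3 -> V=18
t=7: input=3 -> V=0 FIRE
t=8: input=2 -> V=12
t=9: input=0 -> V=10

Answer: 0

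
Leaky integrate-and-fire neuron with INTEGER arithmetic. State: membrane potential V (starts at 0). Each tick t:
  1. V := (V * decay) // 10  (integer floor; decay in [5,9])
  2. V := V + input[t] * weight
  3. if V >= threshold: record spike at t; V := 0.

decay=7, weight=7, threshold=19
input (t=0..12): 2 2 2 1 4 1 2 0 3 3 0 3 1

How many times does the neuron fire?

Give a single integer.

Answer: 5

Derivation:
t=0: input=2 -> V=14
t=1: input=2 -> V=0 FIRE
t=2: input=2 -> V=14
t=3: input=1 -> V=16
t=4: input=4 -> V=0 FIRE
t=5: input=1 -> V=7
t=6: input=2 -> V=18
t=7: input=0 -> V=12
t=8: input=3 -> V=0 FIRE
t=9: input=3 -> V=0 FIRE
t=10: input=0 -> V=0
t=11: input=3 -> V=0 FIRE
t=12: input=1 -> V=7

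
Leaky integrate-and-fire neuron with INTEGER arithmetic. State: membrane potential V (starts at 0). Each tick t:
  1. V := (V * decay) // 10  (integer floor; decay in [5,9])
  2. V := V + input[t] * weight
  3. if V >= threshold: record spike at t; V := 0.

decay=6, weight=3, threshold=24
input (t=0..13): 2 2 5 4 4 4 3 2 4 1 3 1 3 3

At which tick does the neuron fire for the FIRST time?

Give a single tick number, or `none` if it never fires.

Answer: 3

Derivation:
t=0: input=2 -> V=6
t=1: input=2 -> V=9
t=2: input=5 -> V=20
t=3: input=4 -> V=0 FIRE
t=4: input=4 -> V=12
t=5: input=4 -> V=19
t=6: input=3 -> V=20
t=7: input=2 -> V=18
t=8: input=4 -> V=22
t=9: input=1 -> V=16
t=10: input=3 -> V=18
t=11: input=1 -> V=13
t=12: input=3 -> V=16
t=13: input=3 -> V=18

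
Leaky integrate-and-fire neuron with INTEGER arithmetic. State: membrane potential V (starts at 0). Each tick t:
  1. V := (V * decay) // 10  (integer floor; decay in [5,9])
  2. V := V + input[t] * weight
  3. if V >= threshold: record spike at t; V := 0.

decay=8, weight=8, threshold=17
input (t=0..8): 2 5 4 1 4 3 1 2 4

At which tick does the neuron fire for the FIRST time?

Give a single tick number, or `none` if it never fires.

t=0: input=2 -> V=16
t=1: input=5 -> V=0 FIRE
t=2: input=4 -> V=0 FIRE
t=3: input=1 -> V=8
t=4: input=4 -> V=0 FIRE
t=5: input=3 -> V=0 FIRE
t=6: input=1 -> V=8
t=7: input=2 -> V=0 FIRE
t=8: input=4 -> V=0 FIRE

Answer: 1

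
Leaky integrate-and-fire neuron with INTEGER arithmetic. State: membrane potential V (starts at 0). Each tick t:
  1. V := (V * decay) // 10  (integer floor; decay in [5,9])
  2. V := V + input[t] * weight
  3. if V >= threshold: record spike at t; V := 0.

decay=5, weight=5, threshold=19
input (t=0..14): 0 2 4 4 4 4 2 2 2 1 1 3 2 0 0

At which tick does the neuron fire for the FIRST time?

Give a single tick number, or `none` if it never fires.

Answer: 2

Derivation:
t=0: input=0 -> V=0
t=1: input=2 -> V=10
t=2: input=4 -> V=0 FIRE
t=3: input=4 -> V=0 FIRE
t=4: input=4 -> V=0 FIRE
t=5: input=4 -> V=0 FIRE
t=6: input=2 -> V=10
t=7: input=2 -> V=15
t=8: input=2 -> V=17
t=9: input=1 -> V=13
t=10: input=1 -> V=11
t=11: input=3 -> V=0 FIRE
t=12: input=2 -> V=10
t=13: input=0 -> V=5
t=14: input=0 -> V=2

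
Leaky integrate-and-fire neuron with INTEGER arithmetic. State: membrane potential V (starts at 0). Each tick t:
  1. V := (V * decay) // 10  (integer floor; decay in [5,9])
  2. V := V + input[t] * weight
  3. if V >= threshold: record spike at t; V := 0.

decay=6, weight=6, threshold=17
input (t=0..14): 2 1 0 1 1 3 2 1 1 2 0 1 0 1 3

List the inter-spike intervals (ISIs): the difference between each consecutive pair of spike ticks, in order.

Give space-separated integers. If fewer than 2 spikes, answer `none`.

t=0: input=2 -> V=12
t=1: input=1 -> V=13
t=2: input=0 -> V=7
t=3: input=1 -> V=10
t=4: input=1 -> V=12
t=5: input=3 -> V=0 FIRE
t=6: input=2 -> V=12
t=7: input=1 -> V=13
t=8: input=1 -> V=13
t=9: input=2 -> V=0 FIRE
t=10: input=0 -> V=0
t=11: input=1 -> V=6
t=12: input=0 -> V=3
t=13: input=1 -> V=7
t=14: input=3 -> V=0 FIRE

Answer: 4 5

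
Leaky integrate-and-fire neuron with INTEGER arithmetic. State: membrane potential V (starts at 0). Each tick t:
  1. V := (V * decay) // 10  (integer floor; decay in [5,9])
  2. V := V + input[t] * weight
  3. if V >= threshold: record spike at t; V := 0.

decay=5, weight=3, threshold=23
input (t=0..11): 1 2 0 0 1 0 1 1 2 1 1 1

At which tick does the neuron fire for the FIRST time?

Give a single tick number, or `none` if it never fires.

t=0: input=1 -> V=3
t=1: input=2 -> V=7
t=2: input=0 -> V=3
t=3: input=0 -> V=1
t=4: input=1 -> V=3
t=5: input=0 -> V=1
t=6: input=1 -> V=3
t=7: input=1 -> V=4
t=8: input=2 -> V=8
t=9: input=1 -> V=7
t=10: input=1 -> V=6
t=11: input=1 -> V=6

Answer: none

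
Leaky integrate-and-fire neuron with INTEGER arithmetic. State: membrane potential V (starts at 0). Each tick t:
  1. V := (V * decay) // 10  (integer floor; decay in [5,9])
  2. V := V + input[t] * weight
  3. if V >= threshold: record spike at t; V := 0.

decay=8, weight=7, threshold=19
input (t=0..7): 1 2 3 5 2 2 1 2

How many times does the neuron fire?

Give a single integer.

Answer: 5

Derivation:
t=0: input=1 -> V=7
t=1: input=2 -> V=0 FIRE
t=2: input=3 -> V=0 FIRE
t=3: input=5 -> V=0 FIRE
t=4: input=2 -> V=14
t=5: input=2 -> V=0 FIRE
t=6: input=1 -> V=7
t=7: input=2 -> V=0 FIRE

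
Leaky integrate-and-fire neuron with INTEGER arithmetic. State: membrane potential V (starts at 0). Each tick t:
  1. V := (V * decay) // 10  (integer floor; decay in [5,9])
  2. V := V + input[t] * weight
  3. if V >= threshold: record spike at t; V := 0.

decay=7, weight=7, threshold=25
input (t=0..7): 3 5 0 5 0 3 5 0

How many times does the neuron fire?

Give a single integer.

t=0: input=3 -> V=21
t=1: input=5 -> V=0 FIRE
t=2: input=0 -> V=0
t=3: input=5 -> V=0 FIRE
t=4: input=0 -> V=0
t=5: input=3 -> V=21
t=6: input=5 -> V=0 FIRE
t=7: input=0 -> V=0

Answer: 3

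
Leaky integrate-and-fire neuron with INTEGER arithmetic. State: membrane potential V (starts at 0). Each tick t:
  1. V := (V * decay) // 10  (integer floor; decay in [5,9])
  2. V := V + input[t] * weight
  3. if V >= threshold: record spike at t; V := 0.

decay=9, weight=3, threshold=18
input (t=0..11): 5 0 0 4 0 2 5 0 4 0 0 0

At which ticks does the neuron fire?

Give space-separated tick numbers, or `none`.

Answer: 3 6

Derivation:
t=0: input=5 -> V=15
t=1: input=0 -> V=13
t=2: input=0 -> V=11
t=3: input=4 -> V=0 FIRE
t=4: input=0 -> V=0
t=5: input=2 -> V=6
t=6: input=5 -> V=0 FIRE
t=7: input=0 -> V=0
t=8: input=4 -> V=12
t=9: input=0 -> V=10
t=10: input=0 -> V=9
t=11: input=0 -> V=8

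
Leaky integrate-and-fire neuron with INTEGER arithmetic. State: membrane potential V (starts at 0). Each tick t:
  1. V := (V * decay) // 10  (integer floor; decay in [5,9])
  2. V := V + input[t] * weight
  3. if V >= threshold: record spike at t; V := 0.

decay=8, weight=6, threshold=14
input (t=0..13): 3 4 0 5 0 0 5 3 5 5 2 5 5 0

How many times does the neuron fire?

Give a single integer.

t=0: input=3 -> V=0 FIRE
t=1: input=4 -> V=0 FIRE
t=2: input=0 -> V=0
t=3: input=5 -> V=0 FIRE
t=4: input=0 -> V=0
t=5: input=0 -> V=0
t=6: input=5 -> V=0 FIRE
t=7: input=3 -> V=0 FIRE
t=8: input=5 -> V=0 FIRE
t=9: input=5 -> V=0 FIRE
t=10: input=2 -> V=12
t=11: input=5 -> V=0 FIRE
t=12: input=5 -> V=0 FIRE
t=13: input=0 -> V=0

Answer: 9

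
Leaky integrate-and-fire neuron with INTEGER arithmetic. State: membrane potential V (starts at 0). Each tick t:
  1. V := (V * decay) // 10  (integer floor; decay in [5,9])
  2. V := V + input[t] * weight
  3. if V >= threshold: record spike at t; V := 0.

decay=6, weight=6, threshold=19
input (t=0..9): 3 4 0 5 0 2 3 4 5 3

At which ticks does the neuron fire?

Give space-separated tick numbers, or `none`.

t=0: input=3 -> V=18
t=1: input=4 -> V=0 FIRE
t=2: input=0 -> V=0
t=3: input=5 -> V=0 FIRE
t=4: input=0 -> V=0
t=5: input=2 -> V=12
t=6: input=3 -> V=0 FIRE
t=7: input=4 -> V=0 FIRE
t=8: input=5 -> V=0 FIRE
t=9: input=3 -> V=18

Answer: 1 3 6 7 8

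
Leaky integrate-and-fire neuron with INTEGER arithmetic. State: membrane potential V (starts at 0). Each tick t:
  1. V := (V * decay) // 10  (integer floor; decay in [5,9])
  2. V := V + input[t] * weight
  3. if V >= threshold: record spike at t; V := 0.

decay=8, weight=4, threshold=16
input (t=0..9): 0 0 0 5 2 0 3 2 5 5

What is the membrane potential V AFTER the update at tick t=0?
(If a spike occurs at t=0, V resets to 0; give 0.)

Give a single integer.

t=0: input=0 -> V=0
t=1: input=0 -> V=0
t=2: input=0 -> V=0
t=3: input=5 -> V=0 FIRE
t=4: input=2 -> V=8
t=5: input=0 -> V=6
t=6: input=3 -> V=0 FIRE
t=7: input=2 -> V=8
t=8: input=5 -> V=0 FIRE
t=9: input=5 -> V=0 FIRE

Answer: 0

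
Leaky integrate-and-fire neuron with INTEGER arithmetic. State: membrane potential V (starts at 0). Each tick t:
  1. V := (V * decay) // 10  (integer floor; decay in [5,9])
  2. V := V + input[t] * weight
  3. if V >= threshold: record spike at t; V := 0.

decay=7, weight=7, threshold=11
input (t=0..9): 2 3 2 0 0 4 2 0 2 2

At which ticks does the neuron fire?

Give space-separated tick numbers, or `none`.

Answer: 0 1 2 5 6 8 9

Derivation:
t=0: input=2 -> V=0 FIRE
t=1: input=3 -> V=0 FIRE
t=2: input=2 -> V=0 FIRE
t=3: input=0 -> V=0
t=4: input=0 -> V=0
t=5: input=4 -> V=0 FIRE
t=6: input=2 -> V=0 FIRE
t=7: input=0 -> V=0
t=8: input=2 -> V=0 FIRE
t=9: input=2 -> V=0 FIRE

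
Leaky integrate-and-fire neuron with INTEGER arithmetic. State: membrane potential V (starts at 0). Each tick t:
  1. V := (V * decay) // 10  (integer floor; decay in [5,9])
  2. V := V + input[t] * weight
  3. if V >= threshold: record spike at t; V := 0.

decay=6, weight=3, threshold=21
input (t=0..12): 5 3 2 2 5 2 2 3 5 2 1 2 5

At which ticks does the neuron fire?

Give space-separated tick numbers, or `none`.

Answer: 4 8

Derivation:
t=0: input=5 -> V=15
t=1: input=3 -> V=18
t=2: input=2 -> V=16
t=3: input=2 -> V=15
t=4: input=5 -> V=0 FIRE
t=5: input=2 -> V=6
t=6: input=2 -> V=9
t=7: input=3 -> V=14
t=8: input=5 -> V=0 FIRE
t=9: input=2 -> V=6
t=10: input=1 -> V=6
t=11: input=2 -> V=9
t=12: input=5 -> V=20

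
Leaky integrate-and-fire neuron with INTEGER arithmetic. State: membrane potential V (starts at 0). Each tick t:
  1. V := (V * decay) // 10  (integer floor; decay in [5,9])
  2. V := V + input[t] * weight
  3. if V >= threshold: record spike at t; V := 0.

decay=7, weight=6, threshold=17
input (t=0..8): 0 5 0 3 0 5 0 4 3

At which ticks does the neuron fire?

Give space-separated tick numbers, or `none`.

Answer: 1 3 5 7 8

Derivation:
t=0: input=0 -> V=0
t=1: input=5 -> V=0 FIRE
t=2: input=0 -> V=0
t=3: input=3 -> V=0 FIRE
t=4: input=0 -> V=0
t=5: input=5 -> V=0 FIRE
t=6: input=0 -> V=0
t=7: input=4 -> V=0 FIRE
t=8: input=3 -> V=0 FIRE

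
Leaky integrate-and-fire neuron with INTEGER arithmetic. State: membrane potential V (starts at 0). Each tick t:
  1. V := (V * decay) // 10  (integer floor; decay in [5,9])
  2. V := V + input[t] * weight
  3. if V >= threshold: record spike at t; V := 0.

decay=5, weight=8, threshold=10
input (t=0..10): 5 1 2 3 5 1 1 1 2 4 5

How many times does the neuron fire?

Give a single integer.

Answer: 8

Derivation:
t=0: input=5 -> V=0 FIRE
t=1: input=1 -> V=8
t=2: input=2 -> V=0 FIRE
t=3: input=3 -> V=0 FIRE
t=4: input=5 -> V=0 FIRE
t=5: input=1 -> V=8
t=6: input=1 -> V=0 FIRE
t=7: input=1 -> V=8
t=8: input=2 -> V=0 FIRE
t=9: input=4 -> V=0 FIRE
t=10: input=5 -> V=0 FIRE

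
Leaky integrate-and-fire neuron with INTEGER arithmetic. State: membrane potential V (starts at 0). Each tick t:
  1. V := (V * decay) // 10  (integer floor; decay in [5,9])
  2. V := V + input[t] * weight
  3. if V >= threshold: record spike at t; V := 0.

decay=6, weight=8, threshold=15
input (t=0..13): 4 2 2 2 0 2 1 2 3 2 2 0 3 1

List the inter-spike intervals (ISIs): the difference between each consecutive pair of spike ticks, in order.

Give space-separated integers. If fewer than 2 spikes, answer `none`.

Answer: 1 1 1 2 2 1 1 1 2

Derivation:
t=0: input=4 -> V=0 FIRE
t=1: input=2 -> V=0 FIRE
t=2: input=2 -> V=0 FIRE
t=3: input=2 -> V=0 FIRE
t=4: input=0 -> V=0
t=5: input=2 -> V=0 FIRE
t=6: input=1 -> V=8
t=7: input=2 -> V=0 FIRE
t=8: input=3 -> V=0 FIRE
t=9: input=2 -> V=0 FIRE
t=10: input=2 -> V=0 FIRE
t=11: input=0 -> V=0
t=12: input=3 -> V=0 FIRE
t=13: input=1 -> V=8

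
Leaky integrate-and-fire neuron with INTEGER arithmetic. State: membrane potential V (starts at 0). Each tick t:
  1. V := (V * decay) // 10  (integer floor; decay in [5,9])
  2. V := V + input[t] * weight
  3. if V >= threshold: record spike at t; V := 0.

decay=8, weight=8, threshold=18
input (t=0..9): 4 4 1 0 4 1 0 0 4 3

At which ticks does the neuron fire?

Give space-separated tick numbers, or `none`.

Answer: 0 1 4 8 9

Derivation:
t=0: input=4 -> V=0 FIRE
t=1: input=4 -> V=0 FIRE
t=2: input=1 -> V=8
t=3: input=0 -> V=6
t=4: input=4 -> V=0 FIRE
t=5: input=1 -> V=8
t=6: input=0 -> V=6
t=7: input=0 -> V=4
t=8: input=4 -> V=0 FIRE
t=9: input=3 -> V=0 FIRE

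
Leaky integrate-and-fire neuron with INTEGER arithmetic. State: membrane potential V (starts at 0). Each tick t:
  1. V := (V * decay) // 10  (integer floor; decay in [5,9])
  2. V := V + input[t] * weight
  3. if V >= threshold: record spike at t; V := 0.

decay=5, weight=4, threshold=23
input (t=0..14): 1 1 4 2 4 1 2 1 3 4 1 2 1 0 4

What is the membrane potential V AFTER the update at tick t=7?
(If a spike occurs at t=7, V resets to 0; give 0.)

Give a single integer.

Answer: 9

Derivation:
t=0: input=1 -> V=4
t=1: input=1 -> V=6
t=2: input=4 -> V=19
t=3: input=2 -> V=17
t=4: input=4 -> V=0 FIRE
t=5: input=1 -> V=4
t=6: input=2 -> V=10
t=7: input=1 -> V=9
t=8: input=3 -> V=16
t=9: input=4 -> V=0 FIRE
t=10: input=1 -> V=4
t=11: input=2 -> V=10
t=12: input=1 -> V=9
t=13: input=0 -> V=4
t=14: input=4 -> V=18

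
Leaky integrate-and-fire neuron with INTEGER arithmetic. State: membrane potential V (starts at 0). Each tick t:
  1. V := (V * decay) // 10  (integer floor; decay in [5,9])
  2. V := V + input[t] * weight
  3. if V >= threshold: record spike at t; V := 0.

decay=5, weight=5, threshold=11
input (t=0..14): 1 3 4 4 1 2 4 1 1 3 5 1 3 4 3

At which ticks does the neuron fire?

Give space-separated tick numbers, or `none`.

t=0: input=1 -> V=5
t=1: input=3 -> V=0 FIRE
t=2: input=4 -> V=0 FIRE
t=3: input=4 -> V=0 FIRE
t=4: input=1 -> V=5
t=5: input=2 -> V=0 FIRE
t=6: input=4 -> V=0 FIRE
t=7: input=1 -> V=5
t=8: input=1 -> V=7
t=9: input=3 -> V=0 FIRE
t=10: input=5 -> V=0 FIRE
t=11: input=1 -> V=5
t=12: input=3 -> V=0 FIRE
t=13: input=4 -> V=0 FIRE
t=14: input=3 -> V=0 FIRE

Answer: 1 2 3 5 6 9 10 12 13 14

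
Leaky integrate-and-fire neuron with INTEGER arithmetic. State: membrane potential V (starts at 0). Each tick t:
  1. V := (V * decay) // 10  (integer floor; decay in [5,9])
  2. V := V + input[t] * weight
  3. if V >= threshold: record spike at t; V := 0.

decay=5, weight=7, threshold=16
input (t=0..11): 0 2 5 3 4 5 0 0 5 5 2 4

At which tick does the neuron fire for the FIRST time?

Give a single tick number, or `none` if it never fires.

t=0: input=0 -> V=0
t=1: input=2 -> V=14
t=2: input=5 -> V=0 FIRE
t=3: input=3 -> V=0 FIRE
t=4: input=4 -> V=0 FIRE
t=5: input=5 -> V=0 FIRE
t=6: input=0 -> V=0
t=7: input=0 -> V=0
t=8: input=5 -> V=0 FIRE
t=9: input=5 -> V=0 FIRE
t=10: input=2 -> V=14
t=11: input=4 -> V=0 FIRE

Answer: 2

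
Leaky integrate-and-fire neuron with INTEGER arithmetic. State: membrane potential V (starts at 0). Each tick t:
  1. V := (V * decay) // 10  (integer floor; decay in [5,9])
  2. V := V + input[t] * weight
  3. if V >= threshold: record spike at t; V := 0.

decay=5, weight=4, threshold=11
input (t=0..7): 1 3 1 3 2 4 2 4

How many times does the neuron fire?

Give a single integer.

t=0: input=1 -> V=4
t=1: input=3 -> V=0 FIRE
t=2: input=1 -> V=4
t=3: input=3 -> V=0 FIRE
t=4: input=2 -> V=8
t=5: input=4 -> V=0 FIRE
t=6: input=2 -> V=8
t=7: input=4 -> V=0 FIRE

Answer: 4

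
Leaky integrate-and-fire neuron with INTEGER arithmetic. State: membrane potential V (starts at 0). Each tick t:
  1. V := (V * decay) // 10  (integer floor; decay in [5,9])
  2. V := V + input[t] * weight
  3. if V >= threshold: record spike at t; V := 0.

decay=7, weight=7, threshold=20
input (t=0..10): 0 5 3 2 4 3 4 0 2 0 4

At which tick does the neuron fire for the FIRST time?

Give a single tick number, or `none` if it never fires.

t=0: input=0 -> V=0
t=1: input=5 -> V=0 FIRE
t=2: input=3 -> V=0 FIRE
t=3: input=2 -> V=14
t=4: input=4 -> V=0 FIRE
t=5: input=3 -> V=0 FIRE
t=6: input=4 -> V=0 FIRE
t=7: input=0 -> V=0
t=8: input=2 -> V=14
t=9: input=0 -> V=9
t=10: input=4 -> V=0 FIRE

Answer: 1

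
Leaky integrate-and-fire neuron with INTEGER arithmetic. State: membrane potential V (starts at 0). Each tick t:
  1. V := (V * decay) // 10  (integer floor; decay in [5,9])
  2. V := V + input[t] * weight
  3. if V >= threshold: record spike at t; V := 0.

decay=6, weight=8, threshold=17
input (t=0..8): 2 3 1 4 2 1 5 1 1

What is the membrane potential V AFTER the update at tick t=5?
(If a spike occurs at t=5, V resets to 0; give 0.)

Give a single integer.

t=0: input=2 -> V=16
t=1: input=3 -> V=0 FIRE
t=2: input=1 -> V=8
t=3: input=4 -> V=0 FIRE
t=4: input=2 -> V=16
t=5: input=1 -> V=0 FIRE
t=6: input=5 -> V=0 FIRE
t=7: input=1 -> V=8
t=8: input=1 -> V=12

Answer: 0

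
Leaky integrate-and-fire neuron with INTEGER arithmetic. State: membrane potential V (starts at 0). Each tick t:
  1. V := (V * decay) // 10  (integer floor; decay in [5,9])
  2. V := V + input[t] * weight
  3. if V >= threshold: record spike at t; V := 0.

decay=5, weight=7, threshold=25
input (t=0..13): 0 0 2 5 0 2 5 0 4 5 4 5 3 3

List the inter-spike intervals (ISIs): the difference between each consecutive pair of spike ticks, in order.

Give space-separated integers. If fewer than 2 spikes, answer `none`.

Answer: 3 2 1 1 1 2

Derivation:
t=0: input=0 -> V=0
t=1: input=0 -> V=0
t=2: input=2 -> V=14
t=3: input=5 -> V=0 FIRE
t=4: input=0 -> V=0
t=5: input=2 -> V=14
t=6: input=5 -> V=0 FIRE
t=7: input=0 -> V=0
t=8: input=4 -> V=0 FIRE
t=9: input=5 -> V=0 FIRE
t=10: input=4 -> V=0 FIRE
t=11: input=5 -> V=0 FIRE
t=12: input=3 -> V=21
t=13: input=3 -> V=0 FIRE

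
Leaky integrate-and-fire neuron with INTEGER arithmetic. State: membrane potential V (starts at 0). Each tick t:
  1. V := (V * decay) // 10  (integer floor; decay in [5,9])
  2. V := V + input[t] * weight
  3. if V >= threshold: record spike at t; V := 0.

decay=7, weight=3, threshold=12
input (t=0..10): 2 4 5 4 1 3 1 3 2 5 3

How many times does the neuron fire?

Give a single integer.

Answer: 5

Derivation:
t=0: input=2 -> V=6
t=1: input=4 -> V=0 FIRE
t=2: input=5 -> V=0 FIRE
t=3: input=4 -> V=0 FIRE
t=4: input=1 -> V=3
t=5: input=3 -> V=11
t=6: input=1 -> V=10
t=7: input=3 -> V=0 FIRE
t=8: input=2 -> V=6
t=9: input=5 -> V=0 FIRE
t=10: input=3 -> V=9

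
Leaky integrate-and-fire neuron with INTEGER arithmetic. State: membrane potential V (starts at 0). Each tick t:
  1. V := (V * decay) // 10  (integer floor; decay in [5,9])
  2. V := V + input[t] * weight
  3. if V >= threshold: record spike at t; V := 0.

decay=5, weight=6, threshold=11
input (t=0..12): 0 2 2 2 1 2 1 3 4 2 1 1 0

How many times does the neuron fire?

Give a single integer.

Answer: 7

Derivation:
t=0: input=0 -> V=0
t=1: input=2 -> V=0 FIRE
t=2: input=2 -> V=0 FIRE
t=3: input=2 -> V=0 FIRE
t=4: input=1 -> V=6
t=5: input=2 -> V=0 FIRE
t=6: input=1 -> V=6
t=7: input=3 -> V=0 FIRE
t=8: input=4 -> V=0 FIRE
t=9: input=2 -> V=0 FIRE
t=10: input=1 -> V=6
t=11: input=1 -> V=9
t=12: input=0 -> V=4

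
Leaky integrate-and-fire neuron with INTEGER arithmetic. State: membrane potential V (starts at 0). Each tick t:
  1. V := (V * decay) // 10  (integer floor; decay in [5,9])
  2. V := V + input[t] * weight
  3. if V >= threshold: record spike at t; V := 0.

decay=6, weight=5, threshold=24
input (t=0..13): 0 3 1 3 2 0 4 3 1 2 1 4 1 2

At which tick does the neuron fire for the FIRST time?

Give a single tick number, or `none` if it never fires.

t=0: input=0 -> V=0
t=1: input=3 -> V=15
t=2: input=1 -> V=14
t=3: input=3 -> V=23
t=4: input=2 -> V=23
t=5: input=0 -> V=13
t=6: input=4 -> V=0 FIRE
t=7: input=3 -> V=15
t=8: input=1 -> V=14
t=9: input=2 -> V=18
t=10: input=1 -> V=15
t=11: input=4 -> V=0 FIRE
t=12: input=1 -> V=5
t=13: input=2 -> V=13

Answer: 6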